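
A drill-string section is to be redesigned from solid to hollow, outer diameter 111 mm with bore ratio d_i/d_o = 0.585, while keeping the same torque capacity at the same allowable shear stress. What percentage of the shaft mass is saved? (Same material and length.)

28.5 %

Equal τ_max and T ⇒ the solid shaft needs d_s³ = d_o³(1−k⁴), so d_s = 111·(1−0.585⁴)^(1/3) = 106.5 mm.
Area ratio A_h/A_s = d_o²(1−k²)/d_s² = (1−k²)/(1−k⁴)^(2/3) = 0.7147.
Mass saving = 1 − 0.7147 = 28.5 %.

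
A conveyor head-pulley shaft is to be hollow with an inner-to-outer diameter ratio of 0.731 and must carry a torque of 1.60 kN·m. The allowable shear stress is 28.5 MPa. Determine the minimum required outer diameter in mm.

For a hollow shaft with d_i/d_o = 0.731: τ_max = 16T/(π d_o³ (1−k⁴)), so d_o = [16T/(π τ_allow (1−k⁴))]^(1/3) = [16·1600/(π·2.85×10^7·0.7145)]^(1/3) = 0.07369 m.

73.7 mm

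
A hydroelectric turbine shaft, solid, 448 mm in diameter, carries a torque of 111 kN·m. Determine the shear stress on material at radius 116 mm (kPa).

3260 kPa

J = πd⁴/32 = π(0.448)⁴/32 = 3.955×10^-3 m⁴.
Shear stress varies linearly with radius: τ = T·r/J = 111000 × 0.116 / 3.955×10^-3 = 3.256×10^6 Pa.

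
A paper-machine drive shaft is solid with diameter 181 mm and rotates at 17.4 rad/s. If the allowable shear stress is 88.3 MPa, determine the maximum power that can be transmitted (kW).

J = πd⁴/32 = π(0.181)⁴/32 = 1.054×10^-4 m⁴.
T_max = τ_allow·J/r = 8.83×10^7 × 1.054×10^-4 / 0.0905 = 102800 N·m.
ω = 17.4 rad/s, so P_max = T_max·ω = 1.789×10^6 W.

1790 kW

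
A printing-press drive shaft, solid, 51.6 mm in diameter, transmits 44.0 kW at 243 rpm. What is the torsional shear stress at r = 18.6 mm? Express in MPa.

ω = 2π·243/60 = 25.45 rad/s, so T = P/ω = 44.0×10³ / 25.45 = 1729 N·m.
J = πd⁴/32 = π(0.0516)⁴/32 = 6.960×10^-7 m⁴.
Shear stress varies linearly with radius: τ = T·r/J = 1729 × 0.0186 / 6.960×10^-7 = 4.621×10^7 Pa.

46.2 MPa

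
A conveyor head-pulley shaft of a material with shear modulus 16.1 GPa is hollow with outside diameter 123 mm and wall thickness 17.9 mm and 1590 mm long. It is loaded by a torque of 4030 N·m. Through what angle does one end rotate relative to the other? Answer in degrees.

1.36°

J = π(d_o⁴ − d_i⁴)/32 = π(0.123⁴ − 0.0872⁴)/32 = 1.679×10^-5 m⁴.
θ = T·L/(G·J) = 4030 × 1.59 / (16.1×10⁹ × 1.679×10^-5) = 0.02370 rad.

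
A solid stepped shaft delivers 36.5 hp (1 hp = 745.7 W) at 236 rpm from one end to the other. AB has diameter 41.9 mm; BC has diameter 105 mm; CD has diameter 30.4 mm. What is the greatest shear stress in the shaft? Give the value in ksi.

29.0 ksi

ω = 2π·236/60 = 24.71 rad/s, so T = P/ω = 36.5×745.7 / 24.71 = 1101 N·m.
Under the same torque, τ_max = 16T/(πd³) is largest where d is smallest — segment CD (d = 30.4 mm).
τ_max = 16·1101/(π·(0.0304)³) = 1.996×10^8 Pa.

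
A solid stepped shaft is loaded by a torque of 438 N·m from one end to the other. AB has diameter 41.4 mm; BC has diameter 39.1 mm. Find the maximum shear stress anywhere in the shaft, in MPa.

37.3 MPa

Under the same torque, τ_max = 16T/(πd³) is largest where d is smallest — segment BC (d = 39.1 mm).
τ_max = 16·438.0/(π·(0.0391)³) = 3.732×10^7 Pa.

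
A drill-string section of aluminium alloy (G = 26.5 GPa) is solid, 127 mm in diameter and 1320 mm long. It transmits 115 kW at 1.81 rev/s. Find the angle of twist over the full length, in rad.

0.0197 rad

ω = 2π·1.81 = 11.37 rad/s, so T = P/ω = 115×10³ / 11.37 = 10110 N·m.
J = πd⁴/32 = π(0.127)⁴/32 = 2.554×10^-5 m⁴.
θ = T·L/(G·J) = 10110 × 1.32 / (26.5×10⁹ × 2.554×10^-5) = 0.01972 rad.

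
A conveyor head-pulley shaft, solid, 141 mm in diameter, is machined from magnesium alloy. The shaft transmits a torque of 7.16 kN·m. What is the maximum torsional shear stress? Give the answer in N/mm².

J = πd⁴/32 = π(0.141)⁴/32 = 3.880×10^-5 m⁴.
τ_max = T·r/J = 7160 × 0.0705 / 3.880×10^-5 = 1.301×10^7 Pa.

13.0 N/mm²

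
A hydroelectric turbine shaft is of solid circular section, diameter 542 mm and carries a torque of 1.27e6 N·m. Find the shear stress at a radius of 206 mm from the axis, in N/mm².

30.9 N/mm²

J = πd⁴/32 = π(0.542)⁴/32 = 8.472×10^-3 m⁴.
Shear stress varies linearly with radius: τ = T·r/J = 1.270e6 × 0.206 / 8.472×10^-3 = 3.088×10^7 Pa.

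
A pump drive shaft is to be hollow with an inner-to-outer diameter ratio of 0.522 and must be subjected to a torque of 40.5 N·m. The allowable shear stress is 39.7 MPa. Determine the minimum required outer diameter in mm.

17.8 mm

For a hollow shaft with d_i/d_o = 0.522: τ_max = 16T/(π d_o³ (1−k⁴)), so d_o = [16T/(π τ_allow (1−k⁴))]^(1/3) = [16·40.50/(π·3.97×10^7·0.9258)]^(1/3) = 0.01777 m.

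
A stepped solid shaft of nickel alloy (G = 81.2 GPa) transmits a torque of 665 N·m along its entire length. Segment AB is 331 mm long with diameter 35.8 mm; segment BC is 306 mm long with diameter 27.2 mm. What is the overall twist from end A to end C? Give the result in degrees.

J_AB = π(0.0358)⁴/32 = 1.61×10^-7 m⁴; J_BC = π(0.0272)⁴/32 = 5.37×10^-8 m⁴.
θ = (T/G)·Σ L_i/J_i = (665.0/81.2×10⁹)·(0.331/1.61×10^-7 + 0.306/5.37×10^-8) = 0.06344 rad.

3.64°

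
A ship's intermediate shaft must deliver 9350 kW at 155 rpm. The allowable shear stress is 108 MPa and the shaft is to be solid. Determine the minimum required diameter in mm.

301 mm

ω = 2π·155/60 = 16.23 rad/s, so T = P/ω = 9350×10³ / 16.23 = 576000 N·m.
For a solid shaft τ_max = 16T/(πd³), so d = (16T/(π τ_allow))^(1/3) = (16·576000/(π·1.08×10^8))^(1/3) = 0.3006 m.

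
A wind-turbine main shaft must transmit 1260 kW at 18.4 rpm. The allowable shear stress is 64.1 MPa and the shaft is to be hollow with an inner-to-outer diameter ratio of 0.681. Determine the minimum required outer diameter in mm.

405 mm

ω = 2π·18.4/60 = 1.927 rad/s, so T = P/ω = 1260×10³ / 1.927 = 653900 N·m.
For a hollow shaft with d_i/d_o = 0.681: τ_max = 16T/(π d_o³ (1−k⁴)), so d_o = [16T/(π τ_allow (1−k⁴))]^(1/3) = [16·653900/(π·6.41×10^7·0.7849)]^(1/3) = 0.4045 m.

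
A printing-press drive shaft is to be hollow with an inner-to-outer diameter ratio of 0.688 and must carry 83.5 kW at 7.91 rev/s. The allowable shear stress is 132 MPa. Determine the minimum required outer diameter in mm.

ω = 2π·7.91 = 49.70 rad/s, so T = P/ω = 83.5×10³ / 49.70 = 1680 N·m.
For a hollow shaft with d_i/d_o = 0.688: τ_max = 16T/(π d_o³ (1−k⁴)), so d_o = [16T/(π τ_allow (1−k⁴))]^(1/3) = [16·1680/(π·1.32×10^8·0.7759)]^(1/3) = 0.04372 m.

43.7 mm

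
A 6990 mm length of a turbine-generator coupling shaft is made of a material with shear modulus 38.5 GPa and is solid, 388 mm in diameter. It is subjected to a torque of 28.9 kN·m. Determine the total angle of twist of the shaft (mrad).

2.36 mrad

J = πd⁴/32 = π(0.388)⁴/32 = 2.225×10^-3 m⁴.
θ = T·L/(G·J) = 28900 × 6.99 / (38.5×10⁹ × 2.225×10^-3) = 2.358×10^-3 rad.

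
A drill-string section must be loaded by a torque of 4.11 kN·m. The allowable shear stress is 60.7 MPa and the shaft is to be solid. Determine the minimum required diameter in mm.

70.1 mm

For a solid shaft τ_max = 16T/(πd³), so d = (16T/(π τ_allow))^(1/3) = (16·4110/(π·6.07×10^7))^(1/3) = 0.07013 m.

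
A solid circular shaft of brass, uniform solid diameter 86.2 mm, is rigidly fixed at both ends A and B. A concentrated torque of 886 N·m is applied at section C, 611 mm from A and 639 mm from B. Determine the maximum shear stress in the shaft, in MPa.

3.60 MPa

With uniform GJ and both ends fixed, compatibility θ_AC = θ_CB gives T_A·a = T_B·b, together with T_A + T_B = T₀.
T_A = T₀·b/(a+b) = 886.0·639/1250 = 452.9 N·m; T_B = 433.1 N·m.
τ in each portion: τ_AC = 3.60×10^6 Pa, τ_CB = 3.44×10^6 Pa; maximum is in AC.
τ_max = T_AC·r/J = 452.9·0.0431/5.42×10^-6 = 3.601×10^6 Pa.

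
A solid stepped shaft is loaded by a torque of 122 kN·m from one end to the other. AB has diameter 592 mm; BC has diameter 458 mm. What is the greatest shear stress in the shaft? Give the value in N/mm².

Under the same torque, τ_max = 16T/(πd³) is largest where d is smallest — segment BC (d = 458 mm).
τ_max = 16·122000/(π·(0.458)³) = 6.467×10^6 Pa.

6.47 N/mm²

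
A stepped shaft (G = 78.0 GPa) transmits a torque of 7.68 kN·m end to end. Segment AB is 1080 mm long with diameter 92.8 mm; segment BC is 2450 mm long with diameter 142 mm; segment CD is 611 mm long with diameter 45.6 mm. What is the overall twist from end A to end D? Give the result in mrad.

J_AB = π(0.0928)⁴/32 = 7.28×10^-6 m⁴; J_BC = π(0.142)⁴/32 = 3.99×10^-5 m⁴; J_CD = π(0.0456)⁴/32 = 4.24×10^-7 m⁴.
θ = (T/G)·Σ L_i/J_i = (7680/78.0×10⁹)·(1.08/7.28×10^-6 + 2.45/3.99×10^-5 + 0.611/4.24×10^-7) = 0.1624 rad.

162 mrad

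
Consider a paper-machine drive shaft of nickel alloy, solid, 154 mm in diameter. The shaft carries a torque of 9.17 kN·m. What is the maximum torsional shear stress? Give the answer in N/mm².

J = πd⁴/32 = π(0.154)⁴/32 = 5.522×10^-5 m⁴.
τ_max = T·r/J = 9170 × 0.0770 / 5.522×10^-5 = 1.279×10^7 Pa.

12.8 N/mm²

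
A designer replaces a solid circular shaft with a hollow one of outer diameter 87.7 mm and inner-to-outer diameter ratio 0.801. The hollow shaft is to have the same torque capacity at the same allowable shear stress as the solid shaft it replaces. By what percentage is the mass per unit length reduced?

49.0 %

Equal τ_max and T ⇒ the solid shaft needs d_s³ = d_o³(1−k⁴), so d_s = 87.7·(1−0.801⁴)^(1/3) = 73.49 mm.
Area ratio A_h/A_s = d_o²(1−k²)/d_s² = (1−k²)/(1−k⁴)^(2/3) = 0.5104.
Mass saving = 1 − 0.5104 = 49.0 %.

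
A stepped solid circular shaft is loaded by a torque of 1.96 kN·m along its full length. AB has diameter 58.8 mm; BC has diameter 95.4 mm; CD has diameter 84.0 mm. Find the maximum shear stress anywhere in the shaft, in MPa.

Under the same torque, τ_max = 16T/(πd³) is largest where d is smallest — segment AB (d = 58.8 mm).
τ_max = 16·1960/(π·(0.0588)³) = 4.910×10^7 Pa.

49.1 MPa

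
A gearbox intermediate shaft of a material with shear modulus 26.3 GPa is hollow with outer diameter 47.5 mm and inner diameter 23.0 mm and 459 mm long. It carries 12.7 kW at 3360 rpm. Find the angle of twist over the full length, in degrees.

ω = 2π·3360/60 = 351.9 rad/s, so T = P/ω = 12.7×10³ / 351.9 = 36.09 N·m.
J = π(d_o⁴ − d_i⁴)/32 = π(0.0475⁴ − 0.0230⁴)/32 = 4.723×10^-7 m⁴.
θ = T·L/(G·J) = 36.09 × 0.459 / (26.3×10⁹ × 4.723×10^-7) = 1.334×10^-3 rad.

0.0764°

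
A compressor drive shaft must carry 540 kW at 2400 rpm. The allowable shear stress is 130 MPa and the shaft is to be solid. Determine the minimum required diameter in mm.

ω = 2π·2400/60 = 251.3 rad/s, so T = P/ω = 540×10³ / 251.3 = 2149 N·m.
For a solid shaft τ_max = 16T/(πd³), so d = (16T/(π τ_allow))^(1/3) = (16·2149/(π·1.30×10^8))^(1/3) = 0.04383 m.

43.8 mm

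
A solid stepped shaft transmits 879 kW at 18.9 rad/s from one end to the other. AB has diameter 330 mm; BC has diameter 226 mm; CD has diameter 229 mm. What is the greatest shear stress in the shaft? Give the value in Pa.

2.05e7 Pa

ω = 18.9 rad/s, so T = P/ω = 879×10³ / 18.90 = 46510 N·m.
Under the same torque, τ_max = 16T/(πd³) is largest where d is smallest — segment BC (d = 226 mm).
τ_max = 16·46510/(π·(0.226)³) = 2.052×10^7 Pa.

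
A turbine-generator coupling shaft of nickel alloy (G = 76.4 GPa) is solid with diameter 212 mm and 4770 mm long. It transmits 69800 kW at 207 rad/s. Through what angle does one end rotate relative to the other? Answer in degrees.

ω = 207 rad/s, so T = P/ω = 69800×10³ / 207.0 = 337200 N·m.
J = πd⁴/32 = π(0.212)⁴/32 = 1.983×10^-4 m⁴.
θ = T·L/(G·J) = 337200 × 4.77 / (76.4×10⁹ × 1.983×10^-4) = 0.1062 rad.

6.08°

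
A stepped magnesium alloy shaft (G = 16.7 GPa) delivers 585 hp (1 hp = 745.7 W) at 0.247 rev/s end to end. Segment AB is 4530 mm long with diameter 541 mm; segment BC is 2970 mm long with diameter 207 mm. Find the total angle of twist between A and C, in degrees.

ω = 2π·0.247 = 1.552 rad/s, so T = P/ω = 585×745.7 / 1.552 = 281100 N·m.
J_AB = π(0.541)⁴/32 = 8.41×10^-3 m⁴; J_BC = π(0.207)⁴/32 = 1.80×10^-4 m⁴.
θ = (T/G)·Σ L_i/J_i = (281100/16.7×10⁹)·(4.53/8.41×10^-3 + 2.97/1.80×10^-4) = 0.2864 rad.

16.4°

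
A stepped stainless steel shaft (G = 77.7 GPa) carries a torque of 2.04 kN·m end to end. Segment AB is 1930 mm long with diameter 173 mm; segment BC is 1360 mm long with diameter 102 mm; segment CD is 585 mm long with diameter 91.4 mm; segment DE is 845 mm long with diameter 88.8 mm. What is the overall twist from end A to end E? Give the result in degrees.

0.562°

J_AB = π(0.173)⁴/32 = 8.79×10^-5 m⁴; J_BC = π(0.102)⁴/32 = 1.06×10^-5 m⁴; J_CD = π(0.0914)⁴/32 = 6.85×10^-6 m⁴; J_DE = π(0.0888)⁴/32 = 6.10×10^-6 m⁴.
θ = (T/G)·Σ L_i/J_i = (2040/77.7×10⁹)·(1.93/8.79×10^-5 + 1.36/1.06×10^-5 + 0.585/6.85×10^-6 + 0.845/6.10×10^-6) = 9.812×10^-3 rad.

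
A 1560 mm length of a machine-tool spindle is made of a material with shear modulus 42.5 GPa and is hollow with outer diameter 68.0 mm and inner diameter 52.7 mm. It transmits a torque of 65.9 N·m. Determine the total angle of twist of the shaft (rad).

0.00180 rad

J = π(d_o⁴ − d_i⁴)/32 = π(0.0680⁴ − 0.0527⁴)/32 = 1.342×10^-6 m⁴.
θ = T·L/(G·J) = 65.90 × 1.56 / (42.5×10⁹ × 1.342×10^-6) = 1.803×10^-3 rad.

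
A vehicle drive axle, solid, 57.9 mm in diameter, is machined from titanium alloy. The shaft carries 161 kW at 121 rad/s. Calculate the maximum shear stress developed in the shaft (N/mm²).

ω = 121 rad/s, so T = P/ω = 161×10³ / 121.0 = 1331 N·m.
J = πd⁴/32 = π(0.0579)⁴/32 = 1.103×10^-6 m⁴.
τ_max = T·r/J = 1331 × 0.0290 / 1.103×10^-6 = 3.491×10^7 Pa.

34.9 N/mm²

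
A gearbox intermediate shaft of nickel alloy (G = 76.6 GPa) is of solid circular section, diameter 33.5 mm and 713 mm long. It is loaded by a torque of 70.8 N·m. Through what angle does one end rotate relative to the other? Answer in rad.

J = πd⁴/32 = π(0.0335)⁴/32 = 1.236×10^-7 m⁴.
θ = T·L/(G·J) = 70.80 × 0.713 / (76.6×10⁹ × 1.236×10^-7) = 5.330×10^-3 rad.

0.00533 rad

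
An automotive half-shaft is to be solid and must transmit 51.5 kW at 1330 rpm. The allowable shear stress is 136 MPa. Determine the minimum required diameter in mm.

ω = 2π·1330/60 = 139.3 rad/s, so T = P/ω = 51.5×10³ / 139.3 = 369.8 N·m.
For a solid shaft τ_max = 16T/(πd³), so d = (16T/(π τ_allow))^(1/3) = (16·369.8/(π·1.36×10^8))^(1/3) = 0.02401 m.

24.0 mm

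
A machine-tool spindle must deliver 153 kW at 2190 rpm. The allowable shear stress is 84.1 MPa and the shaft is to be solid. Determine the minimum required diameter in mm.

34.3 mm

ω = 2π·2190/60 = 229.3 rad/s, so T = P/ω = 153×10³ / 229.3 = 667.1 N·m.
For a solid shaft τ_max = 16T/(πd³), so d = (16T/(π τ_allow))^(1/3) = (16·667.1/(π·8.41×10^7))^(1/3) = 0.03431 m.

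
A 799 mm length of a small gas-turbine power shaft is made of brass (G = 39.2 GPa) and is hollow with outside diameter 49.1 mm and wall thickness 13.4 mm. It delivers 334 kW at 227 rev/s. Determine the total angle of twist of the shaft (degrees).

0.501°

ω = 2π·227 = 1426 rad/s, so T = P/ω = 334×10³ / 1426 = 234.2 N·m.
J = π(d_o⁴ − d_i⁴)/32 = π(0.0491⁴ − 0.0223⁴)/32 = 5.463×10^-7 m⁴.
θ = T·L/(G·J) = 234.2 × 0.799 / (39.2×10⁹ × 5.463×10^-7) = 8.737×10^-3 rad.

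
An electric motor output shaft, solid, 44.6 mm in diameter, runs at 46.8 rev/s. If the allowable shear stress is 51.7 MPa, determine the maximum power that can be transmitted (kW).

265 kW

J = πd⁴/32 = π(0.0446)⁴/32 = 3.885×10^-7 m⁴.
T_max = τ_allow·J/r = 5.17×10^7 × 3.885×10^-7 / 0.0223 = 900.6 N·m.
ω = 2π·46.8 = 294.1 rad/s, so P_max = T_max·ω = 2.648×10^5 W.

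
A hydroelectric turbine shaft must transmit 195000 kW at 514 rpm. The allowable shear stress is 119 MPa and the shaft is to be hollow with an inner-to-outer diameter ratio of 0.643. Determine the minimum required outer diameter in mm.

ω = 2π·514/60 = 53.83 rad/s, so T = P/ω = 195000×10³ / 53.83 = 3.623e6 N·m.
For a hollow shaft with d_i/d_o = 0.643: τ_max = 16T/(π d_o³ (1−k⁴)), so d_o = [16T/(π τ_allow (1−k⁴))]^(1/3) = [16·3.623e6/(π·1.19×10^8·0.8291)]^(1/3) = 0.5719 m.

572 mm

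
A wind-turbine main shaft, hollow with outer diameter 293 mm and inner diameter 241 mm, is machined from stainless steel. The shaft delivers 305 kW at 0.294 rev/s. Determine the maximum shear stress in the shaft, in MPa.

61.6 MPa

ω = 2π·0.294 = 1.847 rad/s, so T = P/ω = 305×10³ / 1.847 = 165100 N·m.
J = π(d_o⁴ − d_i⁴)/32 = π(0.293⁴ − 0.241⁴)/32 = 3.924×10^-4 m⁴.
τ_max = T·r/J = 165100 × 0.146 / 3.924×10^-4 = 6.165×10^7 Pa.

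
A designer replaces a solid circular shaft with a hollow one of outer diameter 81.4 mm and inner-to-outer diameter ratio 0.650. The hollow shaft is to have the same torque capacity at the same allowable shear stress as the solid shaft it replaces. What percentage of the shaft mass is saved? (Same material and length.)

34.2 %

Equal τ_max and T ⇒ the solid shaft needs d_s³ = d_o³(1−k⁴), so d_s = 81.4·(1−0.650⁴)^(1/3) = 76.24 mm.
Area ratio A_h/A_s = d_o²(1−k²)/d_s² = (1−k²)/(1−k⁴)^(2/3) = 0.6584.
Mass saving = 1 − 0.6584 = 34.2 %.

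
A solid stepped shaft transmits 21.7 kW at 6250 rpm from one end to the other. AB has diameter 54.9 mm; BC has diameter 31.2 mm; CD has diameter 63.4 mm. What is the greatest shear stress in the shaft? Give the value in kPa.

5560 kPa

ω = 2π·6250/60 = 654.5 rad/s, so T = P/ω = 21.7×10³ / 654.5 = 33.16 N·m.
Under the same torque, τ_max = 16T/(πd³) is largest where d is smallest — segment BC (d = 31.2 mm).
τ_max = 16·33.16/(π·(0.0312)³) = 5.560×10^6 Pa.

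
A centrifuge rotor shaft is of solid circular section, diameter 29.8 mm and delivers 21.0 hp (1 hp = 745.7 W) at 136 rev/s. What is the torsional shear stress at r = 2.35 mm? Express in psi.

80.7 psi

ω = 2π·136 = 854.5 rad/s, so T = P/ω = 21.0×745.7 / 854.5 = 18.33 N·m.
J = πd⁴/32 = π(0.0298)⁴/32 = 7.742×10^-8 m⁴.
Shear stress varies linearly with radius: τ = T·r/J = 18.33 × 0.00235 / 7.742×10^-8 = 5.562×10^5 Pa.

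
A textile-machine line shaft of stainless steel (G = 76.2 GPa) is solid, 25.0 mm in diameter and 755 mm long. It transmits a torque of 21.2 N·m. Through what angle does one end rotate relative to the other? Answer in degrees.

J = πd⁴/32 = π(0.0250)⁴/32 = 3.835×10^-8 m⁴.
θ = T·L/(G·J) = 21.20 × 0.755 / (76.2×10⁹ × 3.835×10^-8) = 5.477×10^-3 rad.

0.314°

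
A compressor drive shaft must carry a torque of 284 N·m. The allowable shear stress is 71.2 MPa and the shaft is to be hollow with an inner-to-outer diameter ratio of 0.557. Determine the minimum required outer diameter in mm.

28.2 mm

For a hollow shaft with d_i/d_o = 0.557: τ_max = 16T/(π d_o³ (1−k⁴)), so d_o = [16T/(π τ_allow (1−k⁴))]^(1/3) = [16·284.0/(π·7.12×10^7·0.9037)]^(1/3) = 0.02822 m.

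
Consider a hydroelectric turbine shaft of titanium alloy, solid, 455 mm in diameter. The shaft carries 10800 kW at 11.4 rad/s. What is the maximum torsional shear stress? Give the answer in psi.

ω = 11.4 rad/s, so T = P/ω = 10800×10³ / 11.40 = 947400 N·m.
J = πd⁴/32 = π(0.455)⁴/32 = 4.208×10^-3 m⁴.
τ_max = T·r/J = 947400 × 0.228 / 4.208×10^-3 = 5.122×10^7 Pa.

7430 psi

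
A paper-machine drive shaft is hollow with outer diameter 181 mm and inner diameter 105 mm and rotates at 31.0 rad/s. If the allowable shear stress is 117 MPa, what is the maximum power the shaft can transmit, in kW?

3740 kW

J = π(d_o⁴ − d_i⁴)/32 = π(0.181⁴ − 0.105⁴)/32 = 9.344×10^-5 m⁴.
T_max = τ_allow·J/r = 1.17×10^8 × 9.344×10^-5 / 0.0905 = 120800 N·m.
ω = 31.0 rad/s, so P_max = T_max·ω = 3.745×10^6 W.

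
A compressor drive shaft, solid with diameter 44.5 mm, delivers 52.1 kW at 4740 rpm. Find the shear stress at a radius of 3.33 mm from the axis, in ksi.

ω = 2π·4740/60 = 496.4 rad/s, so T = P/ω = 52.1×10³ / 496.4 = 105.0 N·m.
J = πd⁴/32 = π(0.0445)⁴/32 = 3.850×10^-7 m⁴.
Shear stress varies linearly with radius: τ = T·r/J = 105.0 × 0.00333 / 3.850×10^-7 = 9.079×10^5 Pa.

0.132 ksi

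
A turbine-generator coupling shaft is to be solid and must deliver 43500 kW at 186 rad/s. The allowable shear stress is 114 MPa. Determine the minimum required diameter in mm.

219 mm

ω = 186 rad/s, so T = P/ω = 43500×10³ / 186.0 = 233900 N·m.
For a solid shaft τ_max = 16T/(πd³), so d = (16T/(π τ_allow))^(1/3) = (16·233900/(π·1.14×10^8))^(1/3) = 0.2186 m.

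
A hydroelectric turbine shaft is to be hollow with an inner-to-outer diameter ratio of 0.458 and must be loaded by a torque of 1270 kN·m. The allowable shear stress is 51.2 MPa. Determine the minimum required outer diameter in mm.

For a hollow shaft with d_i/d_o = 0.458: τ_max = 16T/(π d_o³ (1−k⁴)), so d_o = [16T/(π τ_allow (1−k⁴))]^(1/3) = [16·1.270e6/(π·5.12×10^7·0.9560)]^(1/3) = 0.5093 m.

509 mm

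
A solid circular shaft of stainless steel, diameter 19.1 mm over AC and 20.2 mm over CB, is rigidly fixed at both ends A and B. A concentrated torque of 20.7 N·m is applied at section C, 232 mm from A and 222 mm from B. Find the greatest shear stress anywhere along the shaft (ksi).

1.05 ksi

Compatibility: T_A·a/J_AC = T_B·b/J_CB with T_A + T_B = T₀.
J_AC = 1.31×10^-8 m⁴, J_CB = 1.63×10^-8 m⁴, so T_A = T₀·(J_AC/a)/((J_AC/a)+(J_CB/b)) = 8.971 N·m, T_B = 11.73 N·m.
τ in each portion: τ_AC = 6.56×10^6 Pa, τ_CB = 7.25×10^6 Pa; maximum is in CB.
τ_max = T_CB·r/J = 11.73·0.0101/1.63×10^-8 = 7.247×10^6 Pa.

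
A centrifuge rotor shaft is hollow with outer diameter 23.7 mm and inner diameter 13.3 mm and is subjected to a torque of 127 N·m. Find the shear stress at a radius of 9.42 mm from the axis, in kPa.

42900 kPa

J = π(d_o⁴ − d_i⁴)/32 = π(0.0237⁴ − 0.0133⁴)/32 = 2.790×10^-8 m⁴.
Shear stress varies linearly with radius: τ = T·r/J = 127.0 × 0.00942 / 2.790×10^-8 = 4.288×10^7 Pa.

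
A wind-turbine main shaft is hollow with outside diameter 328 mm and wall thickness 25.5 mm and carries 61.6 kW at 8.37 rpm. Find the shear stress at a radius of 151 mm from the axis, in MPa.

19.0 MPa

ω = 2π·8.37/60 = 0.8765 rad/s, so T = P/ω = 61.6×10³ / 0.8765 = 70280 N·m.
J = π(d_o⁴ − d_i⁴)/32 = π(0.328⁴ − 0.277⁴)/32 = 5.583×10^-4 m⁴.
Shear stress varies linearly with radius: τ = T·r/J = 70280 × 0.151 / 5.583×10^-4 = 1.901×10^7 Pa.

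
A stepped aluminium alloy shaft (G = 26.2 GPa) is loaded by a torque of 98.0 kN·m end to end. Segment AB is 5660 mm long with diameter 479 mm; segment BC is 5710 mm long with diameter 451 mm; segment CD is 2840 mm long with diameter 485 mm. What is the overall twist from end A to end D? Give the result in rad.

0.0113 rad

J_AB = π(0.479)⁴/32 = 5.17×10^-3 m⁴; J_BC = π(0.451)⁴/32 = 4.06×10^-3 m⁴; J_CD = π(0.485)⁴/32 = 5.43×10^-3 m⁴.
θ = (T/G)·Σ L_i/J_i = (98000/26.2×10⁹)·(5.66/5.17×10^-3 + 5.71/4.06×10^-3 + 2.84/5.43×10^-3) = 0.01131 rad.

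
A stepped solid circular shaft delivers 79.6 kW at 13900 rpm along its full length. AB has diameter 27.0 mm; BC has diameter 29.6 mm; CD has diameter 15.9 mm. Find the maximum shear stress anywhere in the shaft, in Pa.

ω = 2π·13900/60 = 1456 rad/s, so T = P/ω = 79.6×10³ / 1456 = 54.69 N·m.
Under the same torque, τ_max = 16T/(πd³) is largest where d is smallest — segment CD (d = 15.9 mm).
τ_max = 16·54.69/(π·(0.0159)³) = 6.929×10^7 Pa.

6.93e7 Pa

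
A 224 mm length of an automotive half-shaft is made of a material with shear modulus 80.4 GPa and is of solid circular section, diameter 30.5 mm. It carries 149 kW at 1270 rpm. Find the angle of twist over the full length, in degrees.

ω = 2π·1270/60 = 133.0 rad/s, so T = P/ω = 149×10³ / 133.0 = 1120 N·m.
J = πd⁴/32 = π(0.0305)⁴/32 = 8.496×10^-8 m⁴.
θ = T·L/(G·J) = 1120 × 0.224 / (80.4×10⁹ × 8.496×10^-8) = 0.03674 rad.

2.11°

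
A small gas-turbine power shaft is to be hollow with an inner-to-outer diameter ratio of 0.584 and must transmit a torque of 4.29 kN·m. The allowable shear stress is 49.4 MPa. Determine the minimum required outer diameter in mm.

For a hollow shaft with d_i/d_o = 0.584: τ_max = 16T/(π d_o³ (1−k⁴)), so d_o = [16T/(π τ_allow (1−k⁴))]^(1/3) = [16·4290/(π·4.94×10^7·0.8837)]^(1/3) = 0.07940 m.

79.4 mm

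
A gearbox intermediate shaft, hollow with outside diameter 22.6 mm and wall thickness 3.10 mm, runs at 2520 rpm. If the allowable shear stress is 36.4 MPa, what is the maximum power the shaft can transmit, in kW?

15.7 kW

J = π(d_o⁴ − d_i⁴)/32 = π(0.0226⁴ − 0.0164⁴)/32 = 1.851×10^-8 m⁴.
T_max = τ_allow·J/r = 3.64×10^7 × 1.851×10^-8 / 0.0113 = 59.62 N·m.
ω = 2π·2520/60 = 263.9 rad/s, so P_max = T_max·ω = 1.573×10^4 W.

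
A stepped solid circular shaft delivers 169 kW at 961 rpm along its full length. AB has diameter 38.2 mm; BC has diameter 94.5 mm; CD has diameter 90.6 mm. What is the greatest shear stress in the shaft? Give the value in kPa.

153000 kPa

ω = 2π·961/60 = 100.6 rad/s, so T = P/ω = 169×10³ / 100.6 = 1679 N·m.
Under the same torque, τ_max = 16T/(πd³) is largest where d is smallest — segment AB (d = 38.2 mm).
τ_max = 16·1679/(π·(0.0382)³) = 1.534×10^8 Pa.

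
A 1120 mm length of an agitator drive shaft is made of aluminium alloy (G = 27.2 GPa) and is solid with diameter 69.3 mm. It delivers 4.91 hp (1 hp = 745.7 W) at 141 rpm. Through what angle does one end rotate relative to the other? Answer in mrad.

ω = 2π·141/60 = 14.77 rad/s, so T = P/ω = 4.91×745.7 / 14.77 = 248.0 N·m.
J = πd⁴/32 = π(0.0693)⁴/32 = 2.264×10^-6 m⁴.
θ = T·L/(G·J) = 248.0 × 1.12 / (27.2×10⁹ × 2.264×10^-6) = 4.509×10^-3 rad.

4.51 mrad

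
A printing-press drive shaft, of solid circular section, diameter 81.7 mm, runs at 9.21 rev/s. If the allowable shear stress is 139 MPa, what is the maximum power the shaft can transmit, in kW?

J = πd⁴/32 = π(0.0817)⁴/32 = 4.374×10^-6 m⁴.
T_max = τ_allow·J/r = 1.39×10^8 × 4.374×10^-6 / 0.0409 = 14880 N·m.
ω = 2π·9.21 = 57.87 rad/s, so P_max = T_max·ω = 8.613×10^5 W.

861 kW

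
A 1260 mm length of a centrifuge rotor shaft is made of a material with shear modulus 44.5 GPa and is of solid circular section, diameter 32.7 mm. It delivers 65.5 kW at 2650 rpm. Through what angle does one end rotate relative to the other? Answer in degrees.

ω = 2π·2650/60 = 277.5 rad/s, so T = P/ω = 65.5×10³ / 277.5 = 236.0 N·m.
J = πd⁴/32 = π(0.0327)⁴/32 = 1.123×10^-7 m⁴.
θ = T·L/(G·J) = 236.0 × 1.26 / (44.5×10⁹ × 1.123×10^-7) = 0.05954 rad.

3.41°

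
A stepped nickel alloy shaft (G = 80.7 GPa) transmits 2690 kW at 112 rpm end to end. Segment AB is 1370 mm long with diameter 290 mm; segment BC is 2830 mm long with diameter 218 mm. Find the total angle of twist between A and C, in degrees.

2.40°

ω = 2π·112/60 = 11.73 rad/s, so T = P/ω = 2690×10³ / 11.73 = 229400 N·m.
J_AB = π(0.290)⁴/32 = 6.94×10^-4 m⁴; J_BC = π(0.218)⁴/32 = 2.22×10^-4 m⁴.
θ = (T/G)·Σ L_i/J_i = (229400/80.7×10⁹)·(1.37/6.94×10^-4 + 2.83/2.22×10^-4) = 0.04188 rad.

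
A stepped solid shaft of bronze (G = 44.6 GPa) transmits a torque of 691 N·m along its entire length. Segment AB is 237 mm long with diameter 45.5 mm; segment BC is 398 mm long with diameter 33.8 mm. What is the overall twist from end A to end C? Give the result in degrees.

3.26°

J_AB = π(0.0455)⁴/32 = 4.21×10^-7 m⁴; J_BC = π(0.0338)⁴/32 = 1.28×10^-7 m⁴.
θ = (T/G)·Σ L_i/J_i = (691.0/44.6×10⁹)·(0.237/4.21×10^-7 + 0.398/1.28×10^-7) = 0.05685 rad.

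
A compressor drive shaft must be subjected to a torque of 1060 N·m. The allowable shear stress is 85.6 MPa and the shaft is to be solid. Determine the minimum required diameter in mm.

For a solid shaft τ_max = 16T/(πd³), so d = (16T/(π τ_allow))^(1/3) = (16·1060/(π·8.56×10^7))^(1/3) = 0.03980 m.

39.8 mm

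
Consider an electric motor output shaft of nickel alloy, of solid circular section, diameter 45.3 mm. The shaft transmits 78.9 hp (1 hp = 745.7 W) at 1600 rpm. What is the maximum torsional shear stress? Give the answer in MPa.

19.2 MPa

ω = 2π·1600/60 = 167.6 rad/s, so T = P/ω = 78.9×745.7 / 167.6 = 351.1 N·m.
J = πd⁴/32 = π(0.0453)⁴/32 = 4.134×10^-7 m⁴.
τ_max = T·r/J = 351.1 × 0.0226 / 4.134×10^-7 = 1.924×10^7 Pa.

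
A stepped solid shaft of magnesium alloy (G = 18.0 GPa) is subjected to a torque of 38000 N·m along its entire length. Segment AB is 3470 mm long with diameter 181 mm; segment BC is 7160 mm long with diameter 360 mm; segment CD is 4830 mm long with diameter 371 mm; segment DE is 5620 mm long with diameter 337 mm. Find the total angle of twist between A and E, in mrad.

J_AB = π(0.181)⁴/32 = 1.05×10^-4 m⁴; J_BC = π(0.360)⁴/32 = 1.65×10^-3 m⁴; J_CD = π(0.371)⁴/32 = 1.86×10^-3 m⁴; J_DE = π(0.337)⁴/32 = 1.27×10^-3 m⁴.
θ = (T/G)·Σ L_i/J_i = (38000/18.0×10⁹)·(3.47/1.05×10^-4 + 7.16/1.65×10^-3 + 4.83/1.86×10^-3 + 5.62/1.27×10^-3) = 0.09354 rad.

93.5 mrad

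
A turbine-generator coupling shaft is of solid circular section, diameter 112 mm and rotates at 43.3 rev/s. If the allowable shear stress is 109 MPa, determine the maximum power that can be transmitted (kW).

8180 kW

J = πd⁴/32 = π(0.112)⁴/32 = 1.545×10^-5 m⁴.
T_max = τ_allow·J/r = 1.09×10^8 × 1.545×10^-5 / 0.0560 = 30070 N·m.
ω = 2π·43.3 = 272.1 rad/s, so P_max = T_max·ω = 8.180×10^6 W.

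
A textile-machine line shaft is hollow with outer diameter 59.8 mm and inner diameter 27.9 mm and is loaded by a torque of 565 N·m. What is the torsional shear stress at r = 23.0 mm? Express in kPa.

10900 kPa

J = π(d_o⁴ − d_i⁴)/32 = π(0.0598⁴ − 0.0279⁴)/32 = 1.196×10^-6 m⁴.
Shear stress varies linearly with radius: τ = T·r/J = 565.0 × 0.0230 / 1.196×10^-6 = 1.087×10^7 Pa.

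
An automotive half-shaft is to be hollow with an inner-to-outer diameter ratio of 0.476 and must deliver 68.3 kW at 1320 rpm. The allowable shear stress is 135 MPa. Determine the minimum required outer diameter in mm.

27.0 mm

ω = 2π·1320/60 = 138.2 rad/s, so T = P/ω = 68.3×10³ / 138.2 = 494.1 N·m.
For a hollow shaft with d_i/d_o = 0.476: τ_max = 16T/(π d_o³ (1−k⁴)), so d_o = [16T/(π τ_allow (1−k⁴))]^(1/3) = [16·494.1/(π·1.35×10^8·0.9487)]^(1/3) = 0.02698 m.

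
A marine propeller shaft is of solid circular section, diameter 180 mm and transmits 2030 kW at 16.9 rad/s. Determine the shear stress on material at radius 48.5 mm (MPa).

ω = 16.9 rad/s, so T = P/ω = 2030×10³ / 16.90 = 120100 N·m.
J = πd⁴/32 = π(0.180)⁴/32 = 1.031×10^-4 m⁴.
Shear stress varies linearly with radius: τ = T·r/J = 120100 × 0.0485 / 1.031×10^-4 = 5.653×10^7 Pa.

56.5 MPa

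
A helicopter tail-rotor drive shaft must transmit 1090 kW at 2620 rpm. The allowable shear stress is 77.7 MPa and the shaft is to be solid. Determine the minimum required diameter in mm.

63.9 mm

ω = 2π·2620/60 = 274.4 rad/s, so T = P/ω = 1090×10³ / 274.4 = 3973 N·m.
For a solid shaft τ_max = 16T/(πd³), so d = (16T/(π τ_allow))^(1/3) = (16·3973/(π·7.77×10^7))^(1/3) = 0.06386 m.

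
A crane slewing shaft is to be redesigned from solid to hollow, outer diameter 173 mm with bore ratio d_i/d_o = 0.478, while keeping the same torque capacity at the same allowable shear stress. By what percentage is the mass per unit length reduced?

Equal τ_max and T ⇒ the solid shaft needs d_s³ = d_o³(1−k⁴), so d_s = 173·(1−0.478⁴)^(1/3) = 169.9 mm.
Area ratio A_h/A_s = d_o²(1−k²)/d_s² = (1−k²)/(1−k⁴)^(2/3) = 0.7996.
Mass saving = 1 − 0.7996 = 20.0 %.

20.0 %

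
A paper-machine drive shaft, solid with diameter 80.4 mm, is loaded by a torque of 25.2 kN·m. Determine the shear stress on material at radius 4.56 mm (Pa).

J = πd⁴/32 = π(0.0804)⁴/32 = 4.102×10^-6 m⁴.
Shear stress varies linearly with radius: τ = T·r/J = 25200 × 0.00456 / 4.102×10^-6 = 2.801×10^7 Pa.

2.80e7 Pa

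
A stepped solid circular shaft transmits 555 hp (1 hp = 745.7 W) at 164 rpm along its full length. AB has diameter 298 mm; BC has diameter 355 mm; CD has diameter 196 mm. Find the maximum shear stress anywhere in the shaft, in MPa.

ω = 2π·164/60 = 17.17 rad/s, so T = P/ω = 555×745.7 / 17.17 = 24100 N·m.
Under the same torque, τ_max = 16T/(πd³) is largest where d is smallest — segment CD (d = 196 mm).
τ_max = 16·24100/(π·(0.196)³) = 1.630×10^7 Pa.

16.3 MPa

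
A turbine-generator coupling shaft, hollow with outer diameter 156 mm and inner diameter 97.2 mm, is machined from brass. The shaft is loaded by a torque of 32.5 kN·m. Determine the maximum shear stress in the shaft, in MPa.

J = π(d_o⁴ − d_i⁴)/32 = π(0.156⁴ − 0.0972⁴)/32 = 4.938×10^-5 m⁴.
τ_max = T·r/J = 32500 × 0.0780 / 4.938×10^-5 = 5.134×10^7 Pa.

51.3 MPa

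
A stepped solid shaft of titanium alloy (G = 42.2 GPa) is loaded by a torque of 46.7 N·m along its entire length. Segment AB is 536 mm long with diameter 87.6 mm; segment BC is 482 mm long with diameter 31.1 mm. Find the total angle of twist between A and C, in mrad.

J_AB = π(0.0876)⁴/32 = 5.78×10^-6 m⁴; J_BC = π(0.0311)⁴/32 = 9.18×10^-8 m⁴.
θ = (T/G)·Σ L_i/J_i = (46.70/42.2×10⁹)·(0.536/5.78×10^-6 + 0.482/9.18×10^-8) = 5.910×10^-3 rad.

5.91 mrad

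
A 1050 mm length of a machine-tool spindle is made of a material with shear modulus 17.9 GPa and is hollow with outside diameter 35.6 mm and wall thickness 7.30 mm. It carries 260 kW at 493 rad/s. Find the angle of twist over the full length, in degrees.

12.8°

ω = 493 rad/s, so T = P/ω = 260×10³ / 493.0 = 527.4 N·m.
J = π(d_o⁴ − d_i⁴)/32 = π(0.0356⁴ − 0.0210⁴)/32 = 1.386×10^-7 m⁴.
θ = T·L/(G·J) = 527.4 × 1.05 / (17.9×10⁹ × 1.386×10^-7) = 0.2232 rad.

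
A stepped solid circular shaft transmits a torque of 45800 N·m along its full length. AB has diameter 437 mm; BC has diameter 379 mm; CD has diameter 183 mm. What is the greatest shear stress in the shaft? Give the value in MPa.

Under the same torque, τ_max = 16T/(πd³) is largest where d is smallest — segment CD (d = 183 mm).
τ_max = 16·45800/(π·(0.183)³) = 3.806×10^7 Pa.

38.1 MPa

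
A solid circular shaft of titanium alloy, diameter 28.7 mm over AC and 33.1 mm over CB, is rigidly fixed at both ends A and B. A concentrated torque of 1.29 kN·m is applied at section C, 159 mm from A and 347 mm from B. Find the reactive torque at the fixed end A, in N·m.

Compatibility: T_A·a/J_AC = T_B·b/J_CB with T_A + T_B = T₀.
J_AC = 6.66×10^-8 m⁴, J_CB = 1.18×10^-7 m⁴, so T_A = T₀·(J_AC/a)/((J_AC/a)+(J_CB/b)) = 712.4 N·m, T_B = 577.6 N·m.

712 N·m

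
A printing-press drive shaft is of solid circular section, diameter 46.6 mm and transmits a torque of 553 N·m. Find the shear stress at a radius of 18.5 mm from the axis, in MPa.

22.1 MPa

J = πd⁴/32 = π(0.0466)⁴/32 = 4.630×10^-7 m⁴.
Shear stress varies linearly with radius: τ = T·r/J = 553.0 × 0.0185 / 4.630×10^-7 = 2.210×10^7 Pa.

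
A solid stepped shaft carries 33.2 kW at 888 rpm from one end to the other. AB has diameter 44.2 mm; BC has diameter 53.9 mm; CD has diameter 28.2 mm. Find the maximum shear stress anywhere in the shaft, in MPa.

ω = 2π·888/60 = 92.99 rad/s, so T = P/ω = 33.2×10³ / 92.99 = 357.0 N·m.
Under the same torque, τ_max = 16T/(πd³) is largest where d is smallest — segment CD (d = 28.2 mm).
τ_max = 16·357.0/(π·(0.0282)³) = 8.108×10^7 Pa.

81.1 MPa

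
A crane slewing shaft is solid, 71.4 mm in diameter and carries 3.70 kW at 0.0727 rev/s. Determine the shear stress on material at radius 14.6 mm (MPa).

ω = 2π·0.0727 = 0.4568 rad/s, so T = P/ω = 3.70×10³ / 0.4568 = 8100 N·m.
J = πd⁴/32 = π(0.0714)⁴/32 = 2.551×10^-6 m⁴.
Shear stress varies linearly with radius: τ = T·r/J = 8100 × 0.0146 / 2.551×10^-6 = 4.635×10^7 Pa.

46.3 MPa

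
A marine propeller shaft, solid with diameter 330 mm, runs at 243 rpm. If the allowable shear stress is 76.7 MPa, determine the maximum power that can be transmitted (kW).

J = πd⁴/32 = π(0.330)⁴/32 = 1.164×10^-3 m⁴.
T_max = τ_allow·J/r = 7.67×10^7 × 1.164×10^-3 / 0.165 = 541200 N·m.
ω = 2π·243/60 = 25.45 rad/s, so P_max = T_max·ω = 1.377×10^7 W.

13800 kW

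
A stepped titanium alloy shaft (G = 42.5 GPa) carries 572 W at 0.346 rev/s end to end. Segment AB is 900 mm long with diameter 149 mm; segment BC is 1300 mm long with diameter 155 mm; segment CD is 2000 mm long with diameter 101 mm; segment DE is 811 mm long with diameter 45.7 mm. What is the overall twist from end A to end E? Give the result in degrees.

ω = 2π·0.346 = 2.174 rad/s, so T = P/ω = 572 / 2.174 = 263.1 N·m.
J_AB = π(0.149)⁴/32 = 4.84×10^-5 m⁴; J_BC = π(0.155)⁴/32 = 5.67×10^-5 m⁴; J_CD = π(0.101)⁴/32 = 1.02×10^-5 m⁴; J_DE = π(0.0457)⁴/32 = 4.28×10^-7 m⁴.
θ = (T/G)·Σ L_i/J_i = (263.1/42.5×10⁹)·(0.900/4.84×10^-5 + 1.30/5.67×10^-5 + 2.00/1.02×10^-5 + 0.811/4.28×10^-7) = 0.01319 rad.

0.756°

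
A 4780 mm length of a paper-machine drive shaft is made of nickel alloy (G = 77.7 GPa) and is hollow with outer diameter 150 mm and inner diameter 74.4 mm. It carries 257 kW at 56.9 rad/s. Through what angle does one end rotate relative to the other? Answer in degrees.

ω = 56.9 rad/s, so T = P/ω = 257×10³ / 56.90 = 4517 N·m.
J = π(d_o⁴ − d_i⁴)/32 = π(0.150⁴ − 0.0744⁴)/32 = 4.669×10^-5 m⁴.
θ = T·L/(G·J) = 4517 × 4.78 / (77.7×10⁹ × 4.669×10^-5) = 5.951×10^-3 rad.

0.341°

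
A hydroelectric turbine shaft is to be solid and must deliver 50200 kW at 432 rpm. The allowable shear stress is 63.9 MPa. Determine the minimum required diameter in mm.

446 mm

ω = 2π·432/60 = 45.24 rad/s, so T = P/ω = 50200×10³ / 45.24 = 1.110e6 N·m.
For a solid shaft τ_max = 16T/(πd³), so d = (16T/(π τ_allow))^(1/3) = (16·1.110e6/(π·6.39×10^7))^(1/3) = 0.4455 m.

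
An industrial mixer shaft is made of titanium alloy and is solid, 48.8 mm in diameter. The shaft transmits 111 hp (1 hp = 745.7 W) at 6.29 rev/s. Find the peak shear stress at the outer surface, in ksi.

13.3 ksi

ω = 2π·6.29 = 39.52 rad/s, so T = P/ω = 111×745.7 / 39.52 = 2094 N·m.
J = πd⁴/32 = π(0.0488)⁴/32 = 5.568×10^-7 m⁴.
τ_max = T·r/J = 2094 × 0.0244 / 5.568×10^-7 = 9.178×10^7 Pa.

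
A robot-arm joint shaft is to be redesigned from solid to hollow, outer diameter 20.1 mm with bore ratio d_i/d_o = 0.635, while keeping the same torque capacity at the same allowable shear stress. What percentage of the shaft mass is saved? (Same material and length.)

Equal τ_max and T ⇒ the solid shaft needs d_s³ = d_o³(1−k⁴), so d_s = 20.1·(1−0.635⁴)^(1/3) = 18.95 mm.
Area ratio A_h/A_s = d_o²(1−k²)/d_s² = (1−k²)/(1−k⁴)^(2/3) = 0.6717.
Mass saving = 1 − 0.6717 = 32.8 %.

32.8 %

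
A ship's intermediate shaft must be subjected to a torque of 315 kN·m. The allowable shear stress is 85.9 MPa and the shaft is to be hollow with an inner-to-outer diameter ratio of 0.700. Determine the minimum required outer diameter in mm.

291 mm

For a hollow shaft with d_i/d_o = 0.700: τ_max = 16T/(π d_o³ (1−k⁴)), so d_o = [16T/(π τ_allow (1−k⁴))]^(1/3) = [16·315000/(π·8.59×10^7·0.7599)]^(1/3) = 0.2907 m.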